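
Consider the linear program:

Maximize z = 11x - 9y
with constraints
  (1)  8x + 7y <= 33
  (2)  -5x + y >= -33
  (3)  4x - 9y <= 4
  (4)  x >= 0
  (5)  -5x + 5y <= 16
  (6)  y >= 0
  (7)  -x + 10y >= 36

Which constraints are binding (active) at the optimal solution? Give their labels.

Vertices and z = 11x - 9y:
  (53/75, 293/75) → z = -2054/75
  (26/29, 107/29) → z = -677/29
  (4/9, 164/45) → z = -1256/45

The maximum is at (26/29, 107/29). Substituting into each constraint, equality holds for (1) and (7); the remaining constraints have slack.

(1) and (7)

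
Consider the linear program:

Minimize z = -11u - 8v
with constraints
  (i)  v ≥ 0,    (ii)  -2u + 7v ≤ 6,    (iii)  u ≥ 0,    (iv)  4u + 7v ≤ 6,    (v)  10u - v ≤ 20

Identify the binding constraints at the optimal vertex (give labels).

(i) and (iv)

Vertices and z = -11u - 8v:
  (0, 0) → z = 0
  (3/2, 0) → z = -33/2
  (0, 6/7) → z = -48/7

The minimum is at (3/2, 0). Substituting into each constraint, equality holds for (i) and (iv); the remaining constraints have slack.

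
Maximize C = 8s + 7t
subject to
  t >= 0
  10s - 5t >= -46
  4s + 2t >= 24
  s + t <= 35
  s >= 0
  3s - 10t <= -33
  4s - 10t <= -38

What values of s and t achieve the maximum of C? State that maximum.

s = 156/7, t = 89/7, maximum C = 1871/7

Feasible corners and C = 8s + 7t:
  (7/10, 53/5) → C = 399/5
  (43/5, 132/5) → C = 1268/5
  (41/12, 31/6) → C = 127/2
  (156/7, 89/7) → C = 1871/7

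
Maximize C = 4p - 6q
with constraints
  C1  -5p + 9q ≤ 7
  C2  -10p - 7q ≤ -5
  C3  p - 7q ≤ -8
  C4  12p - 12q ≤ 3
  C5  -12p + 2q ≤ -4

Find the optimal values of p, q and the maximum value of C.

p = 13/8, q = 11/8, maximum C = -7/4

Feasible corners and C = 4p - 6q:
  (23/26, 33/26) → C = -53/13
  (37/16, 33/16) → C = -25/8
  (13/8, 11/8) → C = -7/4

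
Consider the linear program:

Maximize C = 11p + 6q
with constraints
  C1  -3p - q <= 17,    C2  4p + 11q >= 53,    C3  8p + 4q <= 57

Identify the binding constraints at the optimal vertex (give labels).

Vertices and C = 11p + 6q:
  (-240/29, 227/29) → C = -1278/29
  (-125/4, 307/4) → C = 467/4
  (415/72, 49/18) → C = 5741/72

The maximum is at (-125/4, 307/4). Substituting into each constraint, equality holds for C1 and C3; the remaining constraints have slack.

C1 and C3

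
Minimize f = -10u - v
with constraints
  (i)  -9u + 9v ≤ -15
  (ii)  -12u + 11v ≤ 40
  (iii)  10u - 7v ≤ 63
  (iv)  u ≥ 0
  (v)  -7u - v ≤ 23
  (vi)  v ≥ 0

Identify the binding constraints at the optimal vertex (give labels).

Corner points and f = -10u - v:
  (154/9, 139/9) → f = -1679/9
  (5/3, 0) → f = -50/3
  (63/10, 0) → f = -63

The minimum is at (154/9, 139/9). Substituting into each constraint, equality holds for (i) and (iii); the remaining constraints have slack.

(i) and (iii)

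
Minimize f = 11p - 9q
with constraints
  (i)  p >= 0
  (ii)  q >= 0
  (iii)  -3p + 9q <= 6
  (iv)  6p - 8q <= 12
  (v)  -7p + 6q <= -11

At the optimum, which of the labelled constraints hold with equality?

(ii) and (v)

Corner points and f = 11p - 9q:
  (2, 0) → f = 22
  (11/7, 0) → f = 121/7
  (26/5, 12/5) → f = 178/5
  (3, 5/3) → f = 18

The minimum is at (11/7, 0). Substituting into each constraint, equality holds for (ii) and (v); the remaining constraints have slack.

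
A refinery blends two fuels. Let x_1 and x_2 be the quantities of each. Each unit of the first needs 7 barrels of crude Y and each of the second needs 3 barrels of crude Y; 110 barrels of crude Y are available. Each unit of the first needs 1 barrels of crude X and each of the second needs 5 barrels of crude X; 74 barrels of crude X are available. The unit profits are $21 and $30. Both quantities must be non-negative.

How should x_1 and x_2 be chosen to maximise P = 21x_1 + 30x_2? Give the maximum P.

Vertices and P = 21x_1 + 30x_2:
  (0, 0) → P = 0
  (0, 74/5) → P = 444
  (110/7, 0) → P = 330
  (41/4, 51/4) → P = 2391/4

The binding constraints are 7x_1 + 3x_2 = 110 and x_1 + 5x_2 = 74.
Solving simultaneously gives x_1 = 41/4, x_2 = 51/4.

x_1 = 41/4, x_2 = 51/4, maximum P = 2391/4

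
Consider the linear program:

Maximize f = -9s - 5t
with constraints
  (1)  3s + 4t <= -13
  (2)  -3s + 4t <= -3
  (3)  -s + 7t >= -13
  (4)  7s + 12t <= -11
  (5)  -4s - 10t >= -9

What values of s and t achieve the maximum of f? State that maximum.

s = -31/17, t = -36/17, maximum f = 27

Feasible corners and f = -9s - 5t:
  (-5/3, -2) → f = 25
  (-39/25, -52/25) → f = 611/25
  (-31/17, -36/17) → f = 27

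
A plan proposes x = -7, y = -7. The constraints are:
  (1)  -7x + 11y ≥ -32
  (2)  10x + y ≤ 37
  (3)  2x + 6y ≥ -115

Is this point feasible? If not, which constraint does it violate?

(1): -28 ≥ -32 ✓
(2): -77 ≤ 37 ✓
(3): -56 ≥ -115 ✓

feasible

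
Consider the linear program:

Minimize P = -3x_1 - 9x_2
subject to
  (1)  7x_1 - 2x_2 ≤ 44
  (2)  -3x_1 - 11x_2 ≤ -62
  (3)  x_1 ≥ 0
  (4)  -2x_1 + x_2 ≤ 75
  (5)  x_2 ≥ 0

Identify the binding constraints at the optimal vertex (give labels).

Extreme points and P = -3x_1 - 9x_2:
  (608/83, 302/83) → P = -4542/83
  (194/3, 613/3) → P = -2033
  (0, 62/11) → P = -558/11
  (0, 75) → P = -675

The minimum is at (194/3, 613/3). Substituting into each constraint, equality holds for (1) and (4); the remaining constraints have slack.

(1) and (4)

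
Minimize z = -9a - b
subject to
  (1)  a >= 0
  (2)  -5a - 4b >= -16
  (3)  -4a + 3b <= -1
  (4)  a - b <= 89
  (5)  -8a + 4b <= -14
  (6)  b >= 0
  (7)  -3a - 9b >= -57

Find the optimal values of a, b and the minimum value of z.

The binding constraints are -5a - 4b = -16 and b = 0.
Solving simultaneously gives a = 16/5, b = 0.

a = 16/5, b = 0, minimum z = -144/5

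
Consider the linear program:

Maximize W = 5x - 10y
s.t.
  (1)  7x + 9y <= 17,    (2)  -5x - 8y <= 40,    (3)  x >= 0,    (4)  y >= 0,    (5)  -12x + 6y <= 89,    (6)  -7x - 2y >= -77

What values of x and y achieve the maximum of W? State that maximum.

Corner points and W = 5x - 10y:
  (0, 17/9) → W = -170/9
  (17/7, 0) → W = 85/7
  (0, 0) → W = 0

The optimum lies where 7x + 9y = 17 and y = 0.
Solving simultaneously gives x = 17/7, y = 0.

x = 17/7, y = 0, maximum W = 85/7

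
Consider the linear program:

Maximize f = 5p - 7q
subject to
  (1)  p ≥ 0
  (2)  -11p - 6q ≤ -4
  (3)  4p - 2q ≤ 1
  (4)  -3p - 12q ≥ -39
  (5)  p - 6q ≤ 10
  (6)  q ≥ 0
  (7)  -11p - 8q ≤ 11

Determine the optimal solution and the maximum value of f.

p = 7/23, q = 5/46, maximum f = 35/46

Feasible corners and f = 5p - 7q:
  (0, 2/3) → f = -14/3
  (0, 13/4) → f = -91/4
  (7/23, 5/46) → f = 35/46
  (5/3, 17/6) → f = -23/2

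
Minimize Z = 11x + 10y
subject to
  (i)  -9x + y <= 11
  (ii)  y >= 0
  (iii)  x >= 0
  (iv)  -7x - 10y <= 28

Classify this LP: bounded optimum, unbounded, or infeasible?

Feasible corners and Z = 11x + 10y:
  (0, 11) → Z = 110
  (0, 0) → Z = 0
The feasible region has finitely many vertices and no improving ray; the minimum is 0 at (0, 0).

bounded optimum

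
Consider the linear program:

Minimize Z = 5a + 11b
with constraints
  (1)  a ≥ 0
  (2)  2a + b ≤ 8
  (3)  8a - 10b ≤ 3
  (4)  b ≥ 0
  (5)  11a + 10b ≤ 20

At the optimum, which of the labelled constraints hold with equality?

Extreme points and Z = 5a + 11b:
  (0, 0) → Z = 0
  (0, 2) → Z = 22
  (3/8, 0) → Z = 15/8
  (23/19, 127/190) → Z = 2547/190

The minimum is at (0, 0). Substituting into each constraint, equality holds for (1) and (4); the remaining constraints have slack.

(1) and (4)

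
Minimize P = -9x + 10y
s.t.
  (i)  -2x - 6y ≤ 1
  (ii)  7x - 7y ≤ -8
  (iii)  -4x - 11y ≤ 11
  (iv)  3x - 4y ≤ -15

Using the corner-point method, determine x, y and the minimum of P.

Feasible corners and P = -9x + 10y:
  (-55/2, 9) → P = 675/2
  (-47/13, 27/26) → P = 558/13
  (73/7, 81/7) → P = 153/7
The feasible region is unbounded (it extends along (1, 1), (-11, 4)), but P strictly increases along every unbounded feasible direction, so there is no improving ray and the minimum is attained at a vertex.

x = 73/7, y = 81/7, minimum P = 153/7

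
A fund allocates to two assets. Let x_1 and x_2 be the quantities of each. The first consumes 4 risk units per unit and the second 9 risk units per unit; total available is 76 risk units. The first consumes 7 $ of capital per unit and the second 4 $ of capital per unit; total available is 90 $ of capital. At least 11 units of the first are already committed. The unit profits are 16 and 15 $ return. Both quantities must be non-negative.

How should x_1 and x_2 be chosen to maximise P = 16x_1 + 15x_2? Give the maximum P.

x_1 = 11, x_2 = 13/4, maximum P = 899/4

Feasible corners and P = 16x_1 + 15x_2:
  (90/7, 0) → P = 1440/7
  (11, 0) → P = 176
  (11, 13/4) → P = 899/4

At the optimal vertex, 7x_1 + 4x_2 = 90 and x_1 = 11.
Solving simultaneously gives x_1 = 11, x_2 = 13/4.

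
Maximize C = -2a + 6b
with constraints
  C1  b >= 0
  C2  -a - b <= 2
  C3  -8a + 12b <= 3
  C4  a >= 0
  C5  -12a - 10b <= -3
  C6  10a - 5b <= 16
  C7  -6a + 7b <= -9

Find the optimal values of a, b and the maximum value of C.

a = 67/40, b = 3/20, maximum C = -49/20

Corner points and C = -2a + 6b:
  (8/5, 0) → C = -16/5
  (3/2, 0) → C = -3
  (67/40, 3/20) → C = -49/20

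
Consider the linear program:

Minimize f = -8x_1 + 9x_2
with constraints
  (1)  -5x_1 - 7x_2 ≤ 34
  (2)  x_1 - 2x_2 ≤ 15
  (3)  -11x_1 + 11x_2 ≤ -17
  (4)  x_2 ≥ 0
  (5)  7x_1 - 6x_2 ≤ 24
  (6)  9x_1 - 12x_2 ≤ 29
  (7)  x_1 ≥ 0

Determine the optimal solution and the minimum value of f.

Feasible corners and f = -8x_1 + 9x_2:
  (17/11, 0) → f = -136/11
  (162/11, 145/11) → f = 9/11
  (29/9, 0) → f = -232/9
  (19/5, 13/30) → f = -53/2

x_1 = 19/5, x_2 = 13/30, minimum f = -53/2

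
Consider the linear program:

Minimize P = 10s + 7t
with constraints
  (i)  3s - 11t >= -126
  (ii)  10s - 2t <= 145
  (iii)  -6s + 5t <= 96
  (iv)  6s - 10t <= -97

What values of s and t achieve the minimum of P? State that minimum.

s = -95/6, t = 1/5, minimum P = -2354/15

Extreme points and P = 10s + 7t:
  (-142/17, 156/17) → P = -328/17
  (193/36, 155/12) → P = 5185/36
  (-95/6, 1/5) → P = -2354/15

The optimum lies where -6s + 5t = 96 and 6s - 10t = -97.
Solving simultaneously gives s = -95/6, t = 1/5.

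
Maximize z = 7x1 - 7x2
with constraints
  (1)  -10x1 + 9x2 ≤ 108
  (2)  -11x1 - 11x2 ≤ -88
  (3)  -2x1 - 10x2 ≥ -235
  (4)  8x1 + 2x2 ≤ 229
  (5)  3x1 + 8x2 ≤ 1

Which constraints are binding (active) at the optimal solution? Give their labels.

(2) and (4)

Feasible corners and z = 7x1 - 7x2:
  (71/2, -55/2) → z = 441
  (63/5, -23/5) → z = 602/5
  (915/29, -679/58) → z = 17563/58

The maximum is at (71/2, -55/2). Substituting into each constraint, equality holds for (2) and (4); the remaining constraints have slack.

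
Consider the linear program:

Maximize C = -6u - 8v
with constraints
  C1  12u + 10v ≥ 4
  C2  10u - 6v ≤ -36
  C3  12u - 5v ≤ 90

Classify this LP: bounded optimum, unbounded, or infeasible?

Corner points and C = -6u - 8v:
  (-84/43, 118/43) → C = -440/43
  (360/11, 666/11) → C = -7488/11
The feasible region has finitely many vertices and no improving ray; the maximum is -440/43 at (-84/43, 118/43).

bounded optimum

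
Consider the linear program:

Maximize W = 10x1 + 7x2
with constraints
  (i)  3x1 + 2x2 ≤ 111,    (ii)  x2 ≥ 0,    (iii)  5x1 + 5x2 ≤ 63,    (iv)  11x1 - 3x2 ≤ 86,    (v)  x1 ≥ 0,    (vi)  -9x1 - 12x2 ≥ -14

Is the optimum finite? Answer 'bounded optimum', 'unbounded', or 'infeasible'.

Feasible corners and W = 10x1 + 7x2:
  (0, 0) → W = 0
  (14/9, 0) → W = 140/9
  (0, 7/6) → W = 49/6
The feasible region has finitely many vertices and no improving ray; the maximum is 140/9 at (14/9, 0).

bounded optimum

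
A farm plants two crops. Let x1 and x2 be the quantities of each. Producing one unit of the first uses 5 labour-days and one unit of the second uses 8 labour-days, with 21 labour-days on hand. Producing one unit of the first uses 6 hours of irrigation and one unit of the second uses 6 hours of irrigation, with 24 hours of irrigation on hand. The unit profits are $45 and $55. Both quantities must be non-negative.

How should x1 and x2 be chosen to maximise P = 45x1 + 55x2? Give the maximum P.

x1 = 11/3, x2 = 1/3, maximum P = 550/3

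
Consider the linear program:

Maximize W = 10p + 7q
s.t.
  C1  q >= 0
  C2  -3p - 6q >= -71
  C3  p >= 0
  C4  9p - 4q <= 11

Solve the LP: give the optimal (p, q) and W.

p = 175/33, q = 101/11, maximum W = 3871/33

At the optimal vertex, -3p - 6q = -71 and 9p - 4q = 11.
Solving simultaneously gives p = 175/33, q = 101/11.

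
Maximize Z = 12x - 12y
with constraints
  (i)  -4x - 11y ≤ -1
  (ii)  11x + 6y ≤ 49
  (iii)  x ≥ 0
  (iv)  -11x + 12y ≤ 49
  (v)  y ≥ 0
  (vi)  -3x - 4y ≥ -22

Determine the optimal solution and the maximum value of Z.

x = 49/11, y = 0, maximum Z = 588/11

Corner points and Z = 12x - 12y:
  (0, 1/11) → Z = -12/11
  (1/4, 0) → Z = 3
  (49/11, 0) → Z = 588/11
  (32/13, 95/26) → Z = -186/13
  (0, 49/12) → Z = -49
  (17/20, 389/80) → Z = -963/20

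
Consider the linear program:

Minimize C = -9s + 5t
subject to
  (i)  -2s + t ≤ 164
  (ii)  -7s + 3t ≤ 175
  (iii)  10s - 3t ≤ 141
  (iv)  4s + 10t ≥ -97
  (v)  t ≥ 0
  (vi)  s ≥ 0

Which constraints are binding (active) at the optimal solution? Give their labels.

Feasible corners and C = -9s + 5t:
  (316/3, 2737/9) → C = 5153/9
  (0, 175/3) → C = 875/3
  (141/10, 0) → C = -1269/10
  (0, 0) → C = 0

The minimum is at (141/10, 0). Substituting into each constraint, equality holds for (iii) and (v); the remaining constraints have slack.

(iii) and (v)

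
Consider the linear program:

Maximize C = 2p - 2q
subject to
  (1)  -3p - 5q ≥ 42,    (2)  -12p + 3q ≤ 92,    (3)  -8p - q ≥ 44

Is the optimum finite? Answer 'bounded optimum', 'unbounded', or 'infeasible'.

From the feasible point (-586/69, -76/23), moving in the direction (-3, -12) keeps every constraint satisfied while C increases without bound.

unbounded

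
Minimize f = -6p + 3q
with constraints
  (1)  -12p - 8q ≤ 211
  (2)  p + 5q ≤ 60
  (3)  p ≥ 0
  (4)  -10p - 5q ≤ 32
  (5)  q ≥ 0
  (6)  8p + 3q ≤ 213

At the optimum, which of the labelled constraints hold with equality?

Corner points and f = -6p + 3q:
  (0, 12) → f = 36
  (885/37, 267/37) → f = -4509/37
  (0, 0) → f = 0
  (213/8, 0) → f = -639/4

The minimum is at (213/8, 0). Substituting into each constraint, equality holds for (5) and (6); the remaining constraints have slack.

(5) and (6)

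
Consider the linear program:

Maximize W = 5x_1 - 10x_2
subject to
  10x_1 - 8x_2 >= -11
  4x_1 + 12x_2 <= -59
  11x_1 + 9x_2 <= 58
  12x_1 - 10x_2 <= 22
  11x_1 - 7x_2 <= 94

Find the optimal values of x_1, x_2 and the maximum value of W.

x_1 = -143/2, x_2 = -88, maximum W = 1045/2

Corner points and W = 5x_1 - 10x_2:
  (-151/38, -273/76) → W = 305/19
  (-143/2, -88) → W = 1045/2
  (-163/92, -199/46) → W = 3165/92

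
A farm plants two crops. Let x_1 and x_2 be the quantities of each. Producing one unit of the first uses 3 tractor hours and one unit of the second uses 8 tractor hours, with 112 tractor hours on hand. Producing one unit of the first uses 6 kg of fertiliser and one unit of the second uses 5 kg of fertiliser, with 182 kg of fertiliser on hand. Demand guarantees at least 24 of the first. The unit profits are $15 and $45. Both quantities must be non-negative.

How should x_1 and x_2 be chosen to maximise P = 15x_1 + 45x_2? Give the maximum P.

Vertices and P = 15x_1 + 45x_2:
  (91/3, 0) → P = 455
  (24, 0) → P = 360
  (896/33, 42/11) → P = 6370/11
  (24, 5) → P = 585

At the optimal vertex, 3x_1 + 8x_2 = 112 and x_1 = 24.
Solving simultaneously gives x_1 = 24, x_2 = 5.

x_1 = 24, x_2 = 5, maximum P = 585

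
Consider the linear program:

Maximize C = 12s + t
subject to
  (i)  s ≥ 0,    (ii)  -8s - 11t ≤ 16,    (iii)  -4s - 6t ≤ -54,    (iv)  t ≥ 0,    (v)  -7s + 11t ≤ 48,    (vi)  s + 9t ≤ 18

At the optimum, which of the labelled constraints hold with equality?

(iv) and (vi)

Vertices and C = 12s + t:
  (27/2, 0) → C = 162
  (63/5, 3/5) → C = 759/5
  (18, 0) → C = 216

The maximum is at (18, 0). Substituting into each constraint, equality holds for (iv) and (vi); the remaining constraints have slack.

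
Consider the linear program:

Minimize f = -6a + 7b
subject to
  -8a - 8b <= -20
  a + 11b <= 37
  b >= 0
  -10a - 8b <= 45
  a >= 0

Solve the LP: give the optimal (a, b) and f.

Feasible corners and f = -6a + 7b:
  (5/2, 0) → f = -15
  (0, 5/2) → f = 35/2
  (37, 0) → f = -222
  (0, 37/11) → f = 259/11

At the optimal vertex, a + 11b = 37 and b = 0.
Solving simultaneously gives a = 37, b = 0.

a = 37, b = 0, minimum f = -222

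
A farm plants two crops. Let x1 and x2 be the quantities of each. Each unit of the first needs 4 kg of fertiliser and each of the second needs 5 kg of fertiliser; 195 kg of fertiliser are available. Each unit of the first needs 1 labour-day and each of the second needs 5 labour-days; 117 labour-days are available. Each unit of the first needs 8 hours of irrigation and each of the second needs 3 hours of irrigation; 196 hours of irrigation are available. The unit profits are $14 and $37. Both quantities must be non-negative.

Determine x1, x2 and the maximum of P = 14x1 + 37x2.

The optimum lies where x1 + 5x2 = 117 and 8x1 + 3x2 = 196.
Solving simultaneously gives x1 = 17, x2 = 20.

x1 = 17, x2 = 20, maximum P = 978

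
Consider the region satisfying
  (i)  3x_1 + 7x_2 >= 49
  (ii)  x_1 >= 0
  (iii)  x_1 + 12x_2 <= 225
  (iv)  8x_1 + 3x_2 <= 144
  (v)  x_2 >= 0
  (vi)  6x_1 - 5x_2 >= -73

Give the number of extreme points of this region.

6

Of the 15 pairwise boundary intersections, those satisfying every inequality are:
  (0, 7)
  (49/3, 0)
  (0, 73/5)
  (351/31, 552/31)
  (249/77, 1423/77)
  (18, 0)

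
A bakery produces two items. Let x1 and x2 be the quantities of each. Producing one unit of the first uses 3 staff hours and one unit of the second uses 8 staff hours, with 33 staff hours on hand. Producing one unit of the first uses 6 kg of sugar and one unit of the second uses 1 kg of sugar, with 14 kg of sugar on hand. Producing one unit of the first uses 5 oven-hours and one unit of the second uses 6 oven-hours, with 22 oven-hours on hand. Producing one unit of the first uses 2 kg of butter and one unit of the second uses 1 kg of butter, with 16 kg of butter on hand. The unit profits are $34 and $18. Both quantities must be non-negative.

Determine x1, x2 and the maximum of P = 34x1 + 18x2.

Corner points and P = 34x1 + 18x2:
  (0, 0) → P = 0
  (0, 11/3) → P = 66
  (7/3, 0) → P = 238/3
  (2, 2) → P = 104

The binding constraints are 6x1 + x2 = 14 and 5x1 + 6x2 = 22.
Solving simultaneously gives x1 = 2, x2 = 2.

x1 = 2, x2 = 2, maximum P = 104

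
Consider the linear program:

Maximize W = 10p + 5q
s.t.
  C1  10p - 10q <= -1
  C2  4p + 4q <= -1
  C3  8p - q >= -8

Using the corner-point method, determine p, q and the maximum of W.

Extreme points and W = 10p + 5q:
  (-7/40, -3/40) → W = -17/8
  (-79/70, -36/35) → W = -115/7
  (-11/12, 2/3) → W = -35/6

p = -7/40, q = -3/40, maximum W = -17/8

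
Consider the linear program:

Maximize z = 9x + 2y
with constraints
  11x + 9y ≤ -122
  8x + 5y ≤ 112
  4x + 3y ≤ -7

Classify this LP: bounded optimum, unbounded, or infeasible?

From the feasible point (1618/17, -2208/17), moving in the direction (5, -8) keeps every constraint satisfied while z increases without bound.

unbounded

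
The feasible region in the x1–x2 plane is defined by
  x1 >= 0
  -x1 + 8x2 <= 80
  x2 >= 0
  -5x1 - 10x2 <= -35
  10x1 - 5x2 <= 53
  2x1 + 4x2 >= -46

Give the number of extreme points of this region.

4

The feasible vertices (each the meet of two boundaries and inside every other half-plane) are:
  (0, 10)
  (0, 7/2)
  (824/75, 853/75)
  (141/25, 17/25)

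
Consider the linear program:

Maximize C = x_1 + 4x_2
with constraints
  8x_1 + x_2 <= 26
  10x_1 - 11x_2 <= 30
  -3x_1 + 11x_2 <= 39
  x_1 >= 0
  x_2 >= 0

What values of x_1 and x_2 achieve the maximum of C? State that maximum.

Extreme points and C = x_1 + 4x_2:
  (158/49, 10/49) → C = 198/49
  (19/7, 30/7) → C = 139/7
  (3, 0) → C = 3
  (0, 39/11) → C = 156/11
  (0, 0) → C = 0

The optimum lies where 8x_1 + x_2 = 26 and -3x_1 + 11x_2 = 39.
Solving simultaneously gives x_1 = 19/7, x_2 = 30/7.

x_1 = 19/7, x_2 = 30/7, maximum C = 139/7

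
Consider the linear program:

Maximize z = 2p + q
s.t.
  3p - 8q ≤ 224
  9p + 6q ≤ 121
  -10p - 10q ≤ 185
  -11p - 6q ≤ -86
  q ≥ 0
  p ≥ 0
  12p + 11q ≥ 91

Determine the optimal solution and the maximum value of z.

p = 121/9, q = 0, maximum z = 242/9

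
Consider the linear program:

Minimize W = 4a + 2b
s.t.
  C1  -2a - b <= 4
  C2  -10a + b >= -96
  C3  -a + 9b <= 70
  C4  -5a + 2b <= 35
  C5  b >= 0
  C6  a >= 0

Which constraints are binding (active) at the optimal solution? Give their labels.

C5 and C6

Extreme points and W = 4a + 2b:
  (934/89, 796/89) → W = 5328/89
  (48/5, 0) → W = 192/5
  (0, 70/9) → W = 140/9
  (0, 0) → W = 0

The minimum is at (0, 0). Substituting into each constraint, equality holds for C5 and C6; the remaining constraints have slack.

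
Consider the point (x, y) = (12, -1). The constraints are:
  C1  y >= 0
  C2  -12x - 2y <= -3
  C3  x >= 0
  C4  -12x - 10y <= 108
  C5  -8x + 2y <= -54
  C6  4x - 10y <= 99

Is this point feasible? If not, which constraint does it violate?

Constraint C1: y = -1, which is not ≥ 0. All other constraints are satisfied.

not feasible — violates C1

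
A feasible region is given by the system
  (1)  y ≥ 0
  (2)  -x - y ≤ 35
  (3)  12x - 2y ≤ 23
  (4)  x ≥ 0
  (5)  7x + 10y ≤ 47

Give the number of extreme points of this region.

4

Intersecting each pair of boundary lines and keeping only the points that satisfy every inequality leaves:
  (23/12, 0)
  (0, 0)
  (162/67, 403/134)
  (0, 47/10)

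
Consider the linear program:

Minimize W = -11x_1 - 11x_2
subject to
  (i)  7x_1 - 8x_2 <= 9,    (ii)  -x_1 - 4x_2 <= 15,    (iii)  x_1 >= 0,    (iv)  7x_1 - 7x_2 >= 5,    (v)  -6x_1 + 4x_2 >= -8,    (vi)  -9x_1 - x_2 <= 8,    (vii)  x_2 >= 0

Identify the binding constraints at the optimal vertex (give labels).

Feasible corners and W = -11x_1 - 11x_2:
  (7/5, 1/10) → W = -33/2
  (9/7, 0) → W = -99/7
  (18/7, 13/7) → W = -341/7
  (5/7, 0) → W = -55/7

The minimum is at (18/7, 13/7). Substituting into each constraint, equality holds for (iv) and (v); the remaining constraints have slack.

(iv) and (v)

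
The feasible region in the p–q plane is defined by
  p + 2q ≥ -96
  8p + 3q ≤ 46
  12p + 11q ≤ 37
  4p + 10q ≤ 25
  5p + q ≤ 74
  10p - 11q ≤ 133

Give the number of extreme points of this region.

5

Pairwise boundary intersections that survive every other constraint:
  (-505, 409/2)
  (-790/31, -1093/31)
  (395/52, -64/13)
  (905/118, -302/59)
  (5/4, 2)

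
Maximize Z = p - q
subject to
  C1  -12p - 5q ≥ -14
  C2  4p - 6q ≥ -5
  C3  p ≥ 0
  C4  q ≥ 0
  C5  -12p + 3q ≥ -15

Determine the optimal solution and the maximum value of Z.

Vertices and Z = p - q:
  (59/92, 29/23) → Z = -57/92
  (7/6, 0) → Z = 7/6
  (0, 5/6) → Z = -5/6
  (0, 0) → Z = 0

At the optimal vertex, -12p - 5q = -14 and q = 0.
Solving simultaneously gives p = 7/6, q = 0.

p = 7/6, q = 0, maximum Z = 7/6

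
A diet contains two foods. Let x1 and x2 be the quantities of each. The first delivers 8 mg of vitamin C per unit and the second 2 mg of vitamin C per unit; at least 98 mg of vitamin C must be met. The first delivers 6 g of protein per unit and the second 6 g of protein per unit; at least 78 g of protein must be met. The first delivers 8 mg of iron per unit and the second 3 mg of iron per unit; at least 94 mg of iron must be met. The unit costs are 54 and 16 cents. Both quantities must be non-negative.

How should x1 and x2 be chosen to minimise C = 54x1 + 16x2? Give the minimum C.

Corner points and C = 54x1 + 16x2:
  (0, 49) → C = 784
  (13, 0) → C = 702
  (12, 1) → C = 664
The feasible region is unbounded (it extends along (0, 1), (1, 0)), but C strictly increases along every unbounded feasible direction, so there is no improving ray and the minimum is attained at a vertex.

x1 = 12, x2 = 1, minimum C = 664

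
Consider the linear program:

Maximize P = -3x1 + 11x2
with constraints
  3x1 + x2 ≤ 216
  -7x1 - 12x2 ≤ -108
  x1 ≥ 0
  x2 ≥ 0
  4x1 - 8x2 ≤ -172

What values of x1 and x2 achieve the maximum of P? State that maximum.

x1 = 0, x2 = 216, maximum P = 2376

Extreme points and P = -3x1 + 11x2:
  (0, 216) → P = 2376
  (389/7, 345/7) → P = 2628/7
  (0, 43/2) → P = 473/2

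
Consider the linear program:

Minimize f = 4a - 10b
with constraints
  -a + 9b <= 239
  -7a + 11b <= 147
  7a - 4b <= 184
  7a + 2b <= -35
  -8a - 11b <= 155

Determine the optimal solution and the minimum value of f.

Feasible corners and f = 4a - 10b:
  (-97/13, 112/13) → f = -116
  (-302/15, 91/165) → f = -14198/165
  (-75/61, -805/61) → f = 7750/61

a = -97/13, b = 112/13, minimum f = -116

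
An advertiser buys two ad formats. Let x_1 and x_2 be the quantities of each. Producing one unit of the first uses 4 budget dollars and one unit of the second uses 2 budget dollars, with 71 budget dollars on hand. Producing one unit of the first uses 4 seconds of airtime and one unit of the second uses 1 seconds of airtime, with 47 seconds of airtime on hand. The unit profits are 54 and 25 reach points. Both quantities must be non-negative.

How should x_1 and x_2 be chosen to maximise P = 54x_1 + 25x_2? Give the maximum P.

x_1 = 23/4, x_2 = 24, maximum P = 1821/2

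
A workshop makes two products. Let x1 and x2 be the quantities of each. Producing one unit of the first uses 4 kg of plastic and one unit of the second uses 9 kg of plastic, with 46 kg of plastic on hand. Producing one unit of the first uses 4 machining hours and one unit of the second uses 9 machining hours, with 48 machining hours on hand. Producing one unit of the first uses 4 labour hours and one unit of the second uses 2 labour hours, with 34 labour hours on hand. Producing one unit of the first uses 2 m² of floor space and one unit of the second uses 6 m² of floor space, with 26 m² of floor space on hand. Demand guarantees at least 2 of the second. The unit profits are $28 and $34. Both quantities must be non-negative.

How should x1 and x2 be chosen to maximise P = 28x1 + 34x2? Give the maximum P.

Feasible corners and P = 28x1 + 34x2:
  (0, 13/3) → P = 442/3
  (0, 2) → P = 68
  (7, 2) → P = 264

The binding constraints are 4x1 + 9x2 = 46 and 2x1 + 6x2 = 26.
Solving simultaneously gives x1 = 7, x2 = 2.

x1 = 7, x2 = 2, maximum P = 264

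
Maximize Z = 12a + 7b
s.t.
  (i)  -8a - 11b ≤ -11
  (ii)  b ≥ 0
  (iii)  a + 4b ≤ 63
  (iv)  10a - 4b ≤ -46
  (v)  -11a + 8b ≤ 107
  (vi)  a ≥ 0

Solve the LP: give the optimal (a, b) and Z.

a = 17/11, b = 169/11, maximum Z = 1387/11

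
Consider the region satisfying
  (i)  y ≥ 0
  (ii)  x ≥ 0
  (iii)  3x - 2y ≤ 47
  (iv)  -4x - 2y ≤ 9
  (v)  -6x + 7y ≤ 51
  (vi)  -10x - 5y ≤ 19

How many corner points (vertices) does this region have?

The feasible vertices (each the meet of two boundaries and inside every other half-plane) are:
  (0, 0)
  (47/3, 0)
  (0, 51/7)
  (431/9, 145/3)

4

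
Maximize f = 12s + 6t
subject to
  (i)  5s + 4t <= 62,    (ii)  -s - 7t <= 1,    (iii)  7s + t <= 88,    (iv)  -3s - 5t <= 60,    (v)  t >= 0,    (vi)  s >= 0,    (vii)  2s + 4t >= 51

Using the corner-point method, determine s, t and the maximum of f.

Extreme points and f = 12s + 6t:
  (0, 31/2) → f = 93
  (11/3, 131/12) → f = 219/2
  (0, 51/4) → f = 153/2

s = 11/3, t = 131/12, maximum f = 219/2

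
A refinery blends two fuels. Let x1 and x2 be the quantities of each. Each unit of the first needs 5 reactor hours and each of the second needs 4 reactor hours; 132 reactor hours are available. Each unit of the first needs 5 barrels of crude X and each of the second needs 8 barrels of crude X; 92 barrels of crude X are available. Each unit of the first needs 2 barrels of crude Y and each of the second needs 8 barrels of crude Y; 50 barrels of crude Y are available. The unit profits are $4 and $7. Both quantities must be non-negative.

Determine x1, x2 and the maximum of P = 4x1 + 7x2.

x1 = 14, x2 = 11/4, maximum P = 301/4

Corner points and P = 4x1 + 7x2:
  (0, 0) → P = 0
  (0, 25/4) → P = 175/4
  (92/5, 0) → P = 368/5
  (14, 11/4) → P = 301/4

At the optimal vertex, 5x1 + 8x2 = 92 and 2x1 + 8x2 = 50.
Solving simultaneously gives x1 = 14, x2 = 11/4.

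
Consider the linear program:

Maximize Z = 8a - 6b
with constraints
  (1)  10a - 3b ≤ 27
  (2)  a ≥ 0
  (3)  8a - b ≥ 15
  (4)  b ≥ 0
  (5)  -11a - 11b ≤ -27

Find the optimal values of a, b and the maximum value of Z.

Vertices and Z = 8a - 6b:
  (27/10, 0) → Z = 108/5
  (64/33, 17/33) → Z = 410/33
  (27/11, 0) → Z = 216/11
The feasible region is unbounded (it extends along (1, 8), (3, 10)), but Z strictly decreases along every unbounded feasible direction, so there is no improving ray and the maximum is attained at a vertex.

The binding constraints are 10a - 3b = 27 and b = 0.
Solving simultaneously gives a = 27/10, b = 0.

a = 27/10, b = 0, maximum Z = 108/5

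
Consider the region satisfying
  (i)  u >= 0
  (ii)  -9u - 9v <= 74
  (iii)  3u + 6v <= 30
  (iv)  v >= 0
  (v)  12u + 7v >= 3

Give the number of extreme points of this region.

Of the 10 pairwise boundary intersections, those satisfying every inequality are:
  (0, 5)
  (0, 3/7)
  (10, 0)
  (1/4, 0)

4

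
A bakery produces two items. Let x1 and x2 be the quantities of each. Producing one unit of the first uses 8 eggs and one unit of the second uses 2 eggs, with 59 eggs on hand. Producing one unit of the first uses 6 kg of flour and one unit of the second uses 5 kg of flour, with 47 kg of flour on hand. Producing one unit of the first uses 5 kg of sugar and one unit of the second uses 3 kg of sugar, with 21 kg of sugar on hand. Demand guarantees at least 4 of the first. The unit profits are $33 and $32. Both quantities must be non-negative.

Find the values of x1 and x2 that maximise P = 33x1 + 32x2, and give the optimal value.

Corner points and P = 33x1 + 32x2:
  (21/5, 0) → P = 693/5
  (4, 0) → P = 132
  (4, 1/3) → P = 428/3

At the optimal vertex, 5x1 + 3x2 = 21 and x1 = 4.
Solving simultaneously gives x1 = 4, x2 = 1/3.

x1 = 4, x2 = 1/3, maximum P = 428/3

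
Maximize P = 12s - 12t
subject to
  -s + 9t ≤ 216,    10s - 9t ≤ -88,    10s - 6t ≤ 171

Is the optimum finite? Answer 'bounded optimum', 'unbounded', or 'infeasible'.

From the feasible point (128/9, 2072/81), moving in the direction (-9, -10) keeps every constraint satisfied while P increases without bound.

unbounded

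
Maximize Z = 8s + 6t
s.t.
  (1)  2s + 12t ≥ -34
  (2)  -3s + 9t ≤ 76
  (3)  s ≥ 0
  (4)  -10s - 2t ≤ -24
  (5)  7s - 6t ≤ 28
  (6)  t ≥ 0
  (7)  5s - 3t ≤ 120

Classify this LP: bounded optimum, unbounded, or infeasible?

Feasible corners and Z = 8s + 6t:
  (2/3, 26/3) → Z = 172/3
  (236/15, 616/45) → Z = 208
  (12/5, 0) → Z = 96/5
  (4, 0) → Z = 32
The feasible region has finitely many vertices and no improving ray; the maximum is 208 at (236/15, 616/45).

bounded optimum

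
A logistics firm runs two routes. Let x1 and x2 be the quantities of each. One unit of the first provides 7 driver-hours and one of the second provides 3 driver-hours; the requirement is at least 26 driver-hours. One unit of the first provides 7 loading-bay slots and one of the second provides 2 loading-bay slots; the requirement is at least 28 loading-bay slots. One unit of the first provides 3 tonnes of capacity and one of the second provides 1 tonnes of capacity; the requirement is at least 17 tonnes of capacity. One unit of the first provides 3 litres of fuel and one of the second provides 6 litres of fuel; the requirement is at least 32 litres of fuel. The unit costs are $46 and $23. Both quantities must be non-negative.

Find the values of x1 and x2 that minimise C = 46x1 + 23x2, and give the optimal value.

x1 = 14/3, x2 = 3, minimum C = 851/3

Corner points and C = 46x1 + 23x2:
  (0, 17) → C = 391
  (32/3, 0) → C = 1472/3
  (14/3, 3) → C = 851/3
The feasible region is unbounded (it extends along (0, 1), (1, 0)), but C strictly increases along every unbounded feasible direction, so there is no improving ray and the minimum is attained at a vertex.

The optimum lies where 3x1 + x2 = 17 and 3x1 + 6x2 = 32.
Solving simultaneously gives x1 = 14/3, x2 = 3.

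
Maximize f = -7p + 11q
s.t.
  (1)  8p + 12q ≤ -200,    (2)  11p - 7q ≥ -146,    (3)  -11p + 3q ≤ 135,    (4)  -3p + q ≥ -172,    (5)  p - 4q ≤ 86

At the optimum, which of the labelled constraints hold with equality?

(1) and (3)

Extreme points and f = -7p + 11q:
  (-185/13, -280/39) → f = 805/39
  (58/11, -222/11) → f = -2848/11
  (-798/41, -1081/41) → f = -6305/41

The maximum is at (-185/13, -280/39). Substituting into each constraint, equality holds for (1) and (3); the remaining constraints have slack.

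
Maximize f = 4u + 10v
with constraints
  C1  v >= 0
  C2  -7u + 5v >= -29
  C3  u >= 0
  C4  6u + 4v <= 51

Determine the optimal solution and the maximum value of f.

Extreme points and f = 4u + 10v:
  (29/7, 0) → f = 116/7
  (0, 0) → f = 0
  (371/58, 183/58) → f = 1657/29
  (0, 51/4) → f = 255/2

u = 0, v = 51/4, maximum f = 255/2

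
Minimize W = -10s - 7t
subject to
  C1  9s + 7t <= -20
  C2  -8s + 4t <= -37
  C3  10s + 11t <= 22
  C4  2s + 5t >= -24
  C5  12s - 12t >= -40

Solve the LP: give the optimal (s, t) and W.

Feasible corners and W = -10s - 7t:
  (179/92, -493/92) → W = 1661/92
  (68/31, -176/31) → W = 552/31
  (89/48, -133/24) → W = 81/4

The optimum lies where 9s + 7t = -20 and 2s + 5t = -24.
Solving simultaneously gives s = 68/31, t = -176/31.

s = 68/31, t = -176/31, minimum W = 552/31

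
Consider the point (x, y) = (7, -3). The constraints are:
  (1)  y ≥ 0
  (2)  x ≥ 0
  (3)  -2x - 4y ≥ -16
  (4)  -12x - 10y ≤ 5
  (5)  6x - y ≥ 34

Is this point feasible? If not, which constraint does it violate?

Constraint (1): y = -3, which is not ≥ 0. All other constraints are satisfied.

not feasible — violates (1)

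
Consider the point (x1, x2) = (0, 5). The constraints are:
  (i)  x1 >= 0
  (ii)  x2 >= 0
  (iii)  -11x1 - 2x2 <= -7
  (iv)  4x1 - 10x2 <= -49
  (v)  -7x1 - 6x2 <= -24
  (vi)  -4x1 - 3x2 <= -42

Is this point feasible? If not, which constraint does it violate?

not feasible — violates (vi)

Constraint (vi): -4x1 - 3x2 = -15, which is not ≤ -42. All other constraints are satisfied.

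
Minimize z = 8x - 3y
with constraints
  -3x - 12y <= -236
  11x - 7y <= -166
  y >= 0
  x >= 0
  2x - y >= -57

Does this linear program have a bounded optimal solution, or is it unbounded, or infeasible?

Extreme points and z = 8x - 3y:
  (0, 166/7) → z = -498/7
  (0, 57) → z = -171
The feasible region has finitely many vertices and no improving ray; the minimum is -171 at (0, 57).

bounded optimum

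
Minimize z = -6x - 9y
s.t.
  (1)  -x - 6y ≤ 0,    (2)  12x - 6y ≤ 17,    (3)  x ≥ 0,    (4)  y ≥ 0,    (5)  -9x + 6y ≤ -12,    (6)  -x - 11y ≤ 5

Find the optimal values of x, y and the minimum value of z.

At the optimal vertex, 12x - 6y = 17 and -9x + 6y = -12.
Solving simultaneously gives x = 5/3, y = 1/2.

x = 5/3, y = 1/2, minimum z = -29/2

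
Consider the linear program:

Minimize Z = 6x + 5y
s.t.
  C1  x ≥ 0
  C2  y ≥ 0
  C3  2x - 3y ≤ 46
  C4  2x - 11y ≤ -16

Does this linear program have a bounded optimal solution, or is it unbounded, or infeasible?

Feasible corners and Z = 6x + 5y:
  (0, 16/11) → Z = 80/11
  (277/8, 31/4) → Z = 493/2
The feasible region has finitely many vertices and no improving ray; the minimum is 80/11 at (0, 16/11).

bounded optimum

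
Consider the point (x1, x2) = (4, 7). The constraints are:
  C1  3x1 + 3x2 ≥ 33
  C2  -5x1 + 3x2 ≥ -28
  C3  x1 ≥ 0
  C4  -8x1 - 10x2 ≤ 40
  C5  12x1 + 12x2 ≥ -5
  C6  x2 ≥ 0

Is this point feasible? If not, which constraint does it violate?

C1: 33 ≥ 33 ✓
C2: 1 ≥ -28 ✓
C3: 4 ≥ 0 ✓
C4: -102 ≤ 40 ✓
C5: 132 ≥ -5 ✓
C6: 7 ≥ 0 ✓

feasible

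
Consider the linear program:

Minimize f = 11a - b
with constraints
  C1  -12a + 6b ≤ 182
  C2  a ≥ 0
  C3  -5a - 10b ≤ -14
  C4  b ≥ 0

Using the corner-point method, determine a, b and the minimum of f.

Extreme points and f = 11a - b:
  (0, 91/3) → f = -91/3
  (0, 7/5) → f = -7/5
  (14/5, 0) → f = 154/5
The feasible region is unbounded (it extends along (1, 2), (1, 0)), but f strictly increases along every unbounded feasible direction, so there is no improving ray and the minimum is attained at a vertex.

The optimum lies where -12a + 6b = 182 and a = 0.
Solving simultaneously gives a = 0, b = 91/3.

a = 0, b = 91/3, minimum f = -91/3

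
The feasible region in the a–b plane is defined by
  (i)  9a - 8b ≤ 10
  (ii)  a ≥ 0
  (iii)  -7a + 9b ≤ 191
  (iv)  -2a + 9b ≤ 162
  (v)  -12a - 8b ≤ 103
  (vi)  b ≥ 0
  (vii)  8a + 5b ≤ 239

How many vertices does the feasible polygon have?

Of the 21 pairwise boundary intersections, those satisfying every inequality are:
  (10/9, 0)
  (18, 19)
  (0, 18)
  (0, 0)
  (1341/82, 887/41)

5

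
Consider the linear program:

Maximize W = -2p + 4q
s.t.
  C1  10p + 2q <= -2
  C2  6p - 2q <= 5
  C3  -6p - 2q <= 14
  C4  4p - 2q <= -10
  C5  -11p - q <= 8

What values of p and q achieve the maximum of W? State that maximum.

p = -7/6, q = 29/6, maximum W = 65/3

The binding constraints are 10p + 2q = -2 and -11p - q = 8.
Solving simultaneously gives p = -7/6, q = 29/6.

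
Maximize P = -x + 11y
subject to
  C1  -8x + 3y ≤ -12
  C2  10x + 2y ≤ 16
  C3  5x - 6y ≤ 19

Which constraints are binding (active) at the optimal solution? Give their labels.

C1 and C2

Extreme points and P = -x + 11y:
  (36/23, 4/23) → P = 8/23
  (5/11, -92/33) → P = -1027/33
  (67/35, -11/7) → P = -96/5

The maximum is at (36/23, 4/23). Substituting into each constraint, equality holds for C1 and C2; the remaining constraints have slack.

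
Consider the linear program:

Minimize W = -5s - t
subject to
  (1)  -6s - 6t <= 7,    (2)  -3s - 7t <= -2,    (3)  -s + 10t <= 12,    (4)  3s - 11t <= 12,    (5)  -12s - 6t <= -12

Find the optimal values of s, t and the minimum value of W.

s = 252/19, t = 48/19, minimum W = -1308/19

Extreme points and W = -5s - t:
  (53/27, -5/9) → W = -250/27
  (12/11, -2/11) → W = -58/11
  (252/19, 48/19) → W = -1308/19
  (8/21, 26/21) → W = -22/7

The optimum lies where -s + 10t = 12 and 3s - 11t = 12.
Solving simultaneously gives s = 252/19, t = 48/19.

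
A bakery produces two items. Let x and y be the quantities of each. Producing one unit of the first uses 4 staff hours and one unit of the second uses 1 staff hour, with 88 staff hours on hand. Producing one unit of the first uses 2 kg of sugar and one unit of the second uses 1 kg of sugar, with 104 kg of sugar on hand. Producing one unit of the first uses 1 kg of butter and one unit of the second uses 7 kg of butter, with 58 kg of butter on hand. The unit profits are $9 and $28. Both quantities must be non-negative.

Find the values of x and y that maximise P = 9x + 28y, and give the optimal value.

x = 62/3, y = 16/3, maximum P = 1006/3

Feasible corners and P = 9x + 28y:
  (0, 0) → P = 0
  (0, 58/7) → P = 232
  (22, 0) → P = 198
  (62/3, 16/3) → P = 1006/3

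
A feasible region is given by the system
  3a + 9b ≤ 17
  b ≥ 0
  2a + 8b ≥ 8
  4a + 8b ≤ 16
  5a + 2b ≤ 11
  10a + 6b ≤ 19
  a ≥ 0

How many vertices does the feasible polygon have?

5

Intersecting each pair of boundary lines and keeping only the points that satisfy every inequality leaves:
  (2/3, 5/3)
  (0, 17/9)
  (26/17, 21/34)
  (0, 1)
  (1, 3/2)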